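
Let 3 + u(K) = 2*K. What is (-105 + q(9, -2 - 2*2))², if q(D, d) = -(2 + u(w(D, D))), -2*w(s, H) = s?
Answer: 9025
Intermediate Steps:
w(s, H) = -s/2
u(K) = -3 + 2*K
q(D, d) = 1 + D (q(D, d) = -(2 + (-3 + 2*(-D/2))) = -(2 + (-3 - D)) = -(-1 - D) = 1 + D)
(-105 + q(9, -2 - 2*2))² = (-105 + (1 + 9))² = (-105 + 10)² = (-95)² = 9025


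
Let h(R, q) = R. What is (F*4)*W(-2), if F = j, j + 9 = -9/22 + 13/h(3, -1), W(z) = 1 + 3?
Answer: -2680/33 ≈ -81.212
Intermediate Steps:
W(z) = 4
j = -335/66 (j = -9 + (-9/22 + 13/3) = -9 + 259/66 = -335/66 ≈ -5.0758)
F = -335/66 ≈ -5.0758
(F*4)*W(-2) = -335/66*4*4 = -670/33*4 = -2680/33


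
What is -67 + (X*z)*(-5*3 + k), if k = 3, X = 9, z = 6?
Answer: -715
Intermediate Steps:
-67 + (X*z)*(-5*3 + k) = -67 + (9*6)*(-5*3 + 3) = -67 + 54*(-15 + 3) = -67 + 54*(-12) = -67 - 648 = -715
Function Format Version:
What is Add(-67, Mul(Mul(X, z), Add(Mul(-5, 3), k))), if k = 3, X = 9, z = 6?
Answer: -715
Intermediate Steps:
Add(-67, Mul(Mul(X, z), Add(Mul(-5, 3), k))) = Add(-67, Mul(Mul(9, 6), Add(Mul(-5, 3), 3))) = Add(-67, Mul(54, Add(-15, 3))) = Add(-67, Mul(54, -12)) = Add(-67, -648) = -715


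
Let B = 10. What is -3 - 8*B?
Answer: -83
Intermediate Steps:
-3 - 8*B = -3 - 8*10 = -3 - 80 = -83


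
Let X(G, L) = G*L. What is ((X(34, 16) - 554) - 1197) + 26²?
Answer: -531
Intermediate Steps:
((X(34, 16) - 554) - 1197) + 26² = ((34*16 - 554) - 1197) + 26² = ((544 - 554) - 1197) + 676 = (-10 - 1197) + 676 = -1207 + 676 = -531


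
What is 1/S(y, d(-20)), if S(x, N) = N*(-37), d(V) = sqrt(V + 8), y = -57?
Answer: I*sqrt(3)/222 ≈ 0.007802*I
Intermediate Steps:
d(V) = sqrt(8 + V)
S(x, N) = -37*N
1/S(y, d(-20)) = 1/(-37*sqrt(8 - 20)) = 1/(-74*I*sqrt(3)) = I*sqrt(3)/222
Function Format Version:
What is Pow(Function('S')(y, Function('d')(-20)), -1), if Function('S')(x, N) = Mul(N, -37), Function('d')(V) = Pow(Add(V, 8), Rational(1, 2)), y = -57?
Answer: Mul(Rational(1, 222), I, Pow(3, Rational(1, 2))) ≈ Mul(0.0078020, I)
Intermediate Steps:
Function('d')(V) = Pow(Add(8, V), Rational(1, 2))
Function('S')(x, N) = Mul(-37, N)
Pow(Function('S')(y, Function('d')(-20)), -1) = Pow(Mul(-37, Pow(Add(8, -20), Rational(1, 2))), -1) = Pow(Mul(-37, Pow(-12, Rational(1, 2))), -1) = Pow(Mul(-37, Mul(2, I, Pow(3, Rational(1, 2)))), -1) = Pow(Mul(-74, I, Pow(3, Rational(1, 2))), -1) = Mul(Rational(1, 222), I, Pow(3, Rational(1, 2)))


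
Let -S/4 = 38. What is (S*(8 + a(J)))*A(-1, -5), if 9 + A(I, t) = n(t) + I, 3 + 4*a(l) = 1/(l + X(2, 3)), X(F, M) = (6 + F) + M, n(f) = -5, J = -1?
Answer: 16587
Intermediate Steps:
X(F, M) = 6 + F + M
a(l) = -¾ + 1/(4*(11 + l)) (a(l) = -¾ + 1/(4*(l + (6 + 2 + 3))) = -¾ + 1/(4*(l + 11)) = -¾ + 1/(4*(11 + l)))
S = -152 (S = -4*38 = -152)
A(I, t) = -14 + I (A(I, t) = -9 + (-5 + I) = -14 + I)
(S*(8 + a(J)))*A(-1, -5) = (-152*(8 + (-32 - 3*(-1))/(4*(11 - 1))))*(-14 - 1) = -152*(8 + (¼)*(-32 + 3)/10)*(-15) = -152*(8 + (¼)*(⅒)*(-29))*(-15) = -152*(8 - 29/40)*(-15) = -152*291/40*(-15) = -5529/5*(-15) = 16587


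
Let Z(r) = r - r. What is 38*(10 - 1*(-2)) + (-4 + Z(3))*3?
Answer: 444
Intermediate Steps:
Z(r) = 0
38*(10 - 1*(-2)) + (-4 + Z(3))*3 = 38*(10 - 1*(-2)) + (-4 + 0)*3 = 38*(10 + 2) - 4*3 = 38*12 - 12 = 456 - 12 = 444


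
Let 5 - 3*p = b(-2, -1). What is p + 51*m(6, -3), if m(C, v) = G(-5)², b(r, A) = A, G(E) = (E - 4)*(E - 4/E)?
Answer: 1821821/25 ≈ 72873.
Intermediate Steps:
G(E) = (-4 + E)*(E - 4/E)
p = 2 (p = 5/3 - ⅓*(-1) = 5/3 + ⅓ = 2)
m(C, v) = 35721/25 (m(C, v) = (-4 + (-5)² - 4*(-5) + 16/(-5))² = (-4 + 25 + 20 + 16*(-⅕))² = (-4 + 25 + 20 - 16/5)² = (189/5)² = 35721/25)
p + 51*m(6, -3) = 2 + 51*(35721/25) = 2 + 1821771/25 = 1821821/25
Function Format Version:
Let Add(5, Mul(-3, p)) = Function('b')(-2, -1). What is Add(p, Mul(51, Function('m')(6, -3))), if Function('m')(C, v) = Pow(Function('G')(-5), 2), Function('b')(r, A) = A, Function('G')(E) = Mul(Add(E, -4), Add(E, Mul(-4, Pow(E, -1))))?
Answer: Rational(1821821, 25) ≈ 72873.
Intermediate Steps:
Function('G')(E) = Mul(Add(-4, E), Add(E, Mul(-4, Pow(E, -1))))
p = 2 (p = Add(Rational(5, 3), Mul(Rational(-1, 3), -1)) = Add(Rational(5, 3), Rational(1, 3)) = 2)
Function('m')(C, v) = Rational(35721, 25) (Function('m')(C, v) = Pow(Add(-4, Pow(-5, 2), Mul(-4, -5), Mul(16, Pow(-5, -1))), 2) = Pow(Add(-4, 25, 20, Mul(16, Rational(-1, 5))), 2) = Pow(Add(-4, 25, 20, Rational(-16, 5)), 2) = Pow(Rational(189, 5), 2) = Rational(35721, 25))
Add(p, Mul(51, Function('m')(6, -3))) = Add(2, Mul(51, Rational(35721, 25))) = Add(2, Rational(1821771, 25)) = Rational(1821821, 25)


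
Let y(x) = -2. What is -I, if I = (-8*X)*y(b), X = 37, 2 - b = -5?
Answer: -592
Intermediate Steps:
b = 7 (b = 2 - 1*(-5) = 2 + 5 = 7)
I = 592 (I = -8*37*(-2) = -296*(-2) = 592)
-I = -1*592 = -592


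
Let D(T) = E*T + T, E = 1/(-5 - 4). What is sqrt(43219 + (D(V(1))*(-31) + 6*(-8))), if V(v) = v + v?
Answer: sqrt(388043)/3 ≈ 207.64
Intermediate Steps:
E = -1/9 (E = 1/(-9) = -1/9 ≈ -0.11111)
V(v) = 2*v
D(T) = 8*T/9 (D(T) = -T/9 + T = 8*T/9)
sqrt(43219 + (D(V(1))*(-31) + 6*(-8))) = sqrt(43219 + ((8*(2*1)/9)*(-31) + 6*(-8))) = sqrt(43219 + (((8/9)*2)*(-31) - 48)) = sqrt(43219 + ((16/9)*(-31) - 48)) = sqrt(43219 + (-496/9 - 48)) = sqrt(43219 - 928/9) = sqrt(388043/9) = sqrt(388043)/3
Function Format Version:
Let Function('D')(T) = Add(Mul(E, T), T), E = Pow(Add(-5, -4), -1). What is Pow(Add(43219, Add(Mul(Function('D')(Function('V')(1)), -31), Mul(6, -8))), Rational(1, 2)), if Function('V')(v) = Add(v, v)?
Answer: Mul(Rational(1, 3), Pow(388043, Rational(1, 2))) ≈ 207.64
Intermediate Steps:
E = Rational(-1, 9) (E = Pow(-9, -1) = Rational(-1, 9) ≈ -0.11111)
Function('V')(v) = Mul(2, v)
Function('D')(T) = Mul(Rational(8, 9), T) (Function('D')(T) = Add(Mul(Rational(-1, 9), T), T) = Mul(Rational(8, 9), T))
Pow(Add(43219, Add(Mul(Function('D')(Function('V')(1)), -31), Mul(6, -8))), Rational(1, 2)) = Pow(Add(43219, Add(Mul(Mul(Rational(8, 9), Mul(2, 1)), -31), Mul(6, -8))), Rational(1, 2)) = Pow(Add(43219, Add(Mul(Mul(Rational(8, 9), 2), -31), -48)), Rational(1, 2)) = Pow(Add(43219, Add(Mul(Rational(16, 9), -31), -48)), Rational(1, 2)) = Pow(Add(43219, Add(Rational(-496, 9), -48)), Rational(1, 2)) = Pow(Add(43219, Rational(-928, 9)), Rational(1, 2)) = Pow(Rational(388043, 9), Rational(1, 2)) = Mul(Rational(1, 3), Pow(388043, Rational(1, 2)))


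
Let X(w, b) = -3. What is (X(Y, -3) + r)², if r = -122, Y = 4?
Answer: 15625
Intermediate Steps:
(X(Y, -3) + r)² = (-3 - 122)² = (-125)² = 15625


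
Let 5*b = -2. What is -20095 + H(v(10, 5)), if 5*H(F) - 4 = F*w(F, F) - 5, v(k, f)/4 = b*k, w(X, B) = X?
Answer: -20044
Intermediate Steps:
b = -⅖ (b = (⅕)*(-2) = -⅖ ≈ -0.40000)
v(k, f) = -8*k/5 (v(k, f) = 4*(-2*k/5) = -8*k/5)
H(F) = -⅕ + F²/5 (H(F) = ⅘ + (F*F - 5)/5 = ⅘ + (F² - 5)/5 = ⅘ + (-5 + F²)/5 = ⅘ + (-1 + F²/5) = -⅕ + F²/5)
-20095 + H(v(10, 5)) = -20095 + (-⅕ + (-8/5*10)²/5) = -20095 + (-⅕ + (⅕)*(-16)²) = -20095 + (-⅕ + (⅕)*256) = -20095 + (-⅕ + 256/5) = -20095 + 51 = -20044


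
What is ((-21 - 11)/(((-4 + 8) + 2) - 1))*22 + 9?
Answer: -659/5 ≈ -131.80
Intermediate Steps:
((-21 - 11)/(((-4 + 8) + 2) - 1))*22 + 9 = -32/((4 + 2) - 1)*22 + 9 = -32/(6 - 1)*22 + 9 = -32/5*22 + 9 = -704/5 + 9 = -659/5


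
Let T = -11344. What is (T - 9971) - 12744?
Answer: -34059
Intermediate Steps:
(T - 9971) - 12744 = (-11344 - 9971) - 12744 = -21315 - 12744 = -34059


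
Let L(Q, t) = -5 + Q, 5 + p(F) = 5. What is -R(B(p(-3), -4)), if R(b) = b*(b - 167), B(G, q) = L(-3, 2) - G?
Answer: -1400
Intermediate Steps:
p(F) = 0 (p(F) = -5 + 5 = 0)
B(G, q) = -8 - G (B(G, q) = (-5 - 3) - G = -8 - G)
R(b) = b*(-167 + b)
-R(B(p(-3), -4)) = -(-8 - 1*0)*(-167 + (-8 - 1*0)) = -(-8 + 0)*(-167 + (-8 + 0)) = -(-8)*(-167 - 8) = -(-8)*(-175) = -1*1400 = -1400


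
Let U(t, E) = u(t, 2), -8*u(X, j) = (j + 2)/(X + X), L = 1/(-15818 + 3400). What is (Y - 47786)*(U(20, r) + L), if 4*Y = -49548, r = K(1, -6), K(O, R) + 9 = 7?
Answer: 376021077/496720 ≈ 757.01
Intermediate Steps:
K(O, R) = -2 (K(O, R) = -9 + 7 = -2)
r = -2
Y = -12387 (Y = (¼)*(-49548) = -12387)
L = -1/12418 (L = 1/(-12418) = -1/12418 ≈ -8.0528e-5)
u(X, j) = -(2 + j)/(16*X) (u(X, j) = -(j + 2)/(8*(X + X)) = -(2 + j)/(8*(2*X)) = -(2 + j)*1/(2*X)/8 = -(2 + j)/(16*X))
U(t, E) = -1/(4*t) (U(t, E) = (-2 - 1*2)/(16*t) = (-2 - 2)/(16*t) = (1/16)*(-4)/t = -1/(4*t))
(Y - 47786)*(U(20, r) + L) = (-12387 - 47786)*(-¼/20 - 1/12418) = -60173*(-¼*1/20 - 1/12418) = -60173*(-1/80 - 1/12418) = -60173*(-6249/496720) = 376021077/496720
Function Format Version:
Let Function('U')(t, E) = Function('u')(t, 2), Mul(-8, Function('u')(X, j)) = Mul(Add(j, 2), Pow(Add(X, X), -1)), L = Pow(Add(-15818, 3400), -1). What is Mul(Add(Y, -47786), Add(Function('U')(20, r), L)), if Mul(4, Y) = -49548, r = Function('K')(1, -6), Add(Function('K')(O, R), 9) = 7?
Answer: Rational(376021077, 496720) ≈ 757.01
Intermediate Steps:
Function('K')(O, R) = -2 (Function('K')(O, R) = Add(-9, 7) = -2)
r = -2
Y = -12387 (Y = Mul(Rational(1, 4), -49548) = -12387)
L = Rational(-1, 12418) (L = Pow(-12418, -1) = Rational(-1, 12418) ≈ -8.0528e-5)
Function('u')(X, j) = Mul(Rational(-1, 16), Pow(X, -1), Add(2, j)) (Function('u')(X, j) = Mul(Rational(-1, 8), Mul(Add(j, 2), Pow(Add(X, X), -1))) = Mul(Rational(-1, 8), Mul(Add(2, j), Pow(Mul(2, X), -1))) = Mul(Rational(-1, 8), Mul(Add(2, j), Mul(Rational(1, 2), Pow(X, -1)))) = Mul(Rational(-1, 8), Mul(Rational(1, 2), Pow(X, -1), Add(2, j))) = Mul(Rational(-1, 16), Pow(X, -1), Add(2, j)))
Function('U')(t, E) = Mul(Rational(-1, 4), Pow(t, -1)) (Function('U')(t, E) = Mul(Rational(1, 16), Pow(t, -1), Add(-2, Mul(-1, 2))) = Mul(Rational(1, 16), Pow(t, -1), Add(-2, -2)) = Mul(Rational(1, 16), Pow(t, -1), -4) = Mul(Rational(-1, 4), Pow(t, -1)))
Mul(Add(Y, -47786), Add(Function('U')(20, r), L)) = Mul(Add(-12387, -47786), Add(Mul(Rational(-1, 4), Pow(20, -1)), Rational(-1, 12418))) = Mul(-60173, Add(Mul(Rational(-1, 4), Rational(1, 20)), Rational(-1, 12418))) = Mul(-60173, Add(Rational(-1, 80), Rational(-1, 12418))) = Mul(-60173, Rational(-6249, 496720)) = Rational(376021077, 496720)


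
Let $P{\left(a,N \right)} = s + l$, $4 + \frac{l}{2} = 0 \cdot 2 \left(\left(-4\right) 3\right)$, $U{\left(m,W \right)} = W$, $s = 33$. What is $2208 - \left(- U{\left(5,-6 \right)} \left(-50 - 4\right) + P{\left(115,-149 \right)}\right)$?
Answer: $2507$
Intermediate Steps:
$l = -8$ ($l = -8 + 2 \cdot 0 \cdot 2 \left(\left(-4\right) 3\right) = -8 + 2 \cdot 0 \left(-12\right) = -8 + 2 \cdot 0 = -8 + 0 = -8$)
$P{\left(a,N \right)} = 25$ ($P{\left(a,N \right)} = 33 - 8 = 25$)
$2208 - \left(- U{\left(5,-6 \right)} \left(-50 - 4\right) + P{\left(115,-149 \right)}\right) = 2208 - \left(25 + 6 \left(-50 - 4\right)\right) = 2208 - -299 = 2208 + \left(324 - 25\right) = 2208 + 299 = 2507$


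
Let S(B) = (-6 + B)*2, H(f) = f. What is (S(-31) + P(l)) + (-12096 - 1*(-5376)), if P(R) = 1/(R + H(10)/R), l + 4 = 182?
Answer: -107664429/15847 ≈ -6794.0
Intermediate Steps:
l = 178 (l = -4 + 182 = 178)
S(B) = -12 + 2*B
P(R) = 1/(R + 10/R)
(S(-31) + P(l)) + (-12096 - 1*(-5376)) = ((-12 + 2*(-31)) + 178/(10 + 178²)) + (-12096 - 1*(-5376)) = ((-12 - 62) + 178/(10 + 31684)) + (-12096 + 5376) = (-74 + 178/31694) - 6720 = (-74 + 178*(1/31694)) - 6720 = (-74 + 89/15847) - 6720 = -1172589/15847 - 6720 = -107664429/15847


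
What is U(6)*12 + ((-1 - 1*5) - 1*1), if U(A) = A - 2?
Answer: 41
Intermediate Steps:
U(A) = -2 + A
U(6)*12 + ((-1 - 1*5) - 1*1) = (-2 + 6)*12 + ((-1 - 1*5) - 1*1) = 4*12 + ((-1 - 5) - 1) = 48 + (-6 - 1) = 48 - 7 = 41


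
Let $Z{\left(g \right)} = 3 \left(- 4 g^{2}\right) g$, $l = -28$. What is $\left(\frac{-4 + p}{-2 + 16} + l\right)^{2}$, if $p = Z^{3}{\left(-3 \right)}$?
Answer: $\frac{289201110975396}{49} \approx 5.9021 \cdot 10^{12}$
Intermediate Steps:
$Z{\left(g \right)} = - 12 g^{3}$ ($Z{\left(g \right)} = - 12 g^{2} g = - 12 g^{3}$)
$p = 34012224$ ($p = \left(- 12 \left(-3\right)^{3}\right)^{3} = \left(\left(-12\right) \left(-27\right)\right)^{3} = 324^{3} = 34012224$)
$\left(\frac{-4 + p}{-2 + 16} + l\right)^{2} = \left(\frac{-4 + 34012224}{-2 + 16} - 28\right)^{2} = \left(\frac{34012220}{14} - 28\right)^{2} = \left(34012220 \cdot \frac{1}{14} - 28\right)^{2} = \left(\frac{17006110}{7} - 28\right)^{2} = \left(\frac{17005914}{7}\right)^{2} = \frac{289201110975396}{49}$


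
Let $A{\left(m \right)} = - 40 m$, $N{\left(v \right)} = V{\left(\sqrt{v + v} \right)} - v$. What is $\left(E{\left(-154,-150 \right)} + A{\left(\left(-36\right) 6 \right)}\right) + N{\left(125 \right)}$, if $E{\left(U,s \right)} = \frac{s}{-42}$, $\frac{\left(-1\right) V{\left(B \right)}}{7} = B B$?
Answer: $\frac{47380}{7} \approx 6768.6$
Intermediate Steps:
$V{\left(B \right)} = - 7 B^{2}$ ($V{\left(B \right)} = - 7 B B = - 7 B^{2}$)
$N{\left(v \right)} = - 15 v$ ($N{\left(v \right)} = - 7 \left(\sqrt{v + v}\right)^{2} - v = - 7 \left(\sqrt{2 v}\right)^{2} - v = - 7 \left(\sqrt{2} \sqrt{v}\right)^{2} - v = - 7 \cdot 2 v - v = - 14 v - v = - 15 v$)
$E{\left(U,s \right)} = - \frac{s}{42}$ ($E{\left(U,s \right)} = s \left(- \frac{1}{42}\right) = - \frac{s}{42}$)
$\left(E{\left(-154,-150 \right)} + A{\left(\left(-36\right) 6 \right)}\right) + N{\left(125 \right)} = \left(\left(- \frac{1}{42}\right) \left(-150\right) - 40 \left(\left(-36\right) 6\right)\right) - 1875 = \left(\frac{25}{7} - -8640\right) - 1875 = \left(\frac{25}{7} + 8640\right) - 1875 = \frac{60505}{7} - 1875 = \frac{47380}{7}$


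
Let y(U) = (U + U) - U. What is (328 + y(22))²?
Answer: 122500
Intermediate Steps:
y(U) = U (y(U) = 2*U - U = U)
(328 + y(22))² = (328 + 22)² = 350² = 122500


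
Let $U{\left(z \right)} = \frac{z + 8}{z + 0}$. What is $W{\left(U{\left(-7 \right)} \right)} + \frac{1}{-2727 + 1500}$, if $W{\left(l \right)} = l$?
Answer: $- \frac{1234}{8589} \approx -0.14367$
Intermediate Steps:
$U{\left(z \right)} = \frac{8 + z}{z}$
$W{\left(U{\left(-7 \right)} \right)} + \frac{1}{-2727 + 1500} = \frac{8 - 7}{-7} + \frac{1}{-2727 + 1500} = \left(- \frac{1}{7}\right) 1 + \frac{1}{-1227} = - \frac{1}{7} - \frac{1}{1227} = - \frac{1234}{8589}$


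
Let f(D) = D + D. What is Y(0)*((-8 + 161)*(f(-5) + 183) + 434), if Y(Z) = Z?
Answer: 0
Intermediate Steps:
f(D) = 2*D
Y(0)*((-8 + 161)*(f(-5) + 183) + 434) = 0*((-8 + 161)*(2*(-5) + 183) + 434) = 0*(153*(-10 + 183) + 434) = 0*(153*173 + 434) = 0*(26469 + 434) = 0*26903 = 0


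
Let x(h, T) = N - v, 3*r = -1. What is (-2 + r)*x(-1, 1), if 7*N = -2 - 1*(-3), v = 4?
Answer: 9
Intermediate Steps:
r = -⅓ (r = (⅓)*(-1) = -⅓ ≈ -0.33333)
N = ⅐ (N = (-2 - 1*(-3))/7 = (-2 + 3)/7 = (⅐)*1 = ⅐ ≈ 0.14286)
x(h, T) = -27/7 (x(h, T) = ⅐ - 1*4 = ⅐ - 4 = -27/7)
(-2 + r)*x(-1, 1) = (-2 - ⅓)*(-27/7) = -7/3*(-27/7) = 9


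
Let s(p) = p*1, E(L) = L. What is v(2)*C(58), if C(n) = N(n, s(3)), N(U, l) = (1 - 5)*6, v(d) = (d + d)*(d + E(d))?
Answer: -384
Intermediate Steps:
v(d) = 4*d² (v(d) = (d + d)*(d + d) = (2*d)*(2*d) = 4*d²)
s(p) = p
N(U, l) = -24 (N(U, l) = -4*6 = -24)
C(n) = -24
v(2)*C(58) = (4*2²)*(-24) = (4*4)*(-24) = 16*(-24) = -384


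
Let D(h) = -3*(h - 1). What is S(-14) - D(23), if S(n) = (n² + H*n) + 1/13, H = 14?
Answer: 859/13 ≈ 66.077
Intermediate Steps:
D(h) = 3 - 3*h (D(h) = -3*(-1 + h) = 3 - 3*h)
S(n) = 1/13 + n² + 14*n (S(n) = (n² + 14*n) + 1/13 = 1/13 + n² + 14*n)
S(-14) - D(23) = (1/13 + (-14)² + 14*(-14)) - (3 - 3*23) = (1/13 + 196 - 196) - (3 - 69) = 1/13 - 1*(-66) = 1/13 + 66 = 859/13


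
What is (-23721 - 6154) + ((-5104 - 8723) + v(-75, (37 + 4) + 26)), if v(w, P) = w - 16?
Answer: -43793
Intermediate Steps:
v(w, P) = -16 + w
(-23721 - 6154) + ((-5104 - 8723) + v(-75, (37 + 4) + 26)) = (-23721 - 6154) + ((-5104 - 8723) + (-16 - 75)) = -29875 + (-13827 - 91) = -29875 - 13918 = -43793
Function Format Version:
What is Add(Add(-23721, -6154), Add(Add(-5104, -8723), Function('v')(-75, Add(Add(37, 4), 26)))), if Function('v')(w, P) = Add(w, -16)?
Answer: -43793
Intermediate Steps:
Function('v')(w, P) = Add(-16, w)
Add(Add(-23721, -6154), Add(Add(-5104, -8723), Function('v')(-75, Add(Add(37, 4), 26)))) = Add(Add(-23721, -6154), Add(Add(-5104, -8723), Add(-16, -75))) = Add(-29875, Add(-13827, -91)) = Add(-29875, -13918) = -43793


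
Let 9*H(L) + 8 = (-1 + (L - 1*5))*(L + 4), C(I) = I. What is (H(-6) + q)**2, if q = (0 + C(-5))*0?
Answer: 256/81 ≈ 3.1605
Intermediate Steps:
q = 0 (q = (0 - 5)*0 = -5*0 = 0)
H(L) = -8/9 + (-6 + L)*(4 + L)/9 (H(L) = -8/9 + ((-1 + (L - 1*5))*(L + 4))/9 = -8/9 + ((-1 + (L - 5))*(4 + L))/9 = -8/9 + ((-1 + (-5 + L))*(4 + L))/9 = -8/9 + ((-6 + L)*(4 + L))/9 = -8/9 + (-6 + L)*(4 + L)/9)
(H(-6) + q)**2 = ((-32/9 - 2/9*(-6) + (1/9)*(-6)**2) + 0)**2 = ((-32/9 + 4/3 + (1/9)*36) + 0)**2 = ((-32/9 + 4/3 + 4) + 0)**2 = (16/9 + 0)**2 = (16/9)**2 = 256/81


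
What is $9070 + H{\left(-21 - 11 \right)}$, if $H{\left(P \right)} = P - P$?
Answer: $9070$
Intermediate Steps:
$H{\left(P \right)} = 0$
$9070 + H{\left(-21 - 11 \right)} = 9070 + 0 = 9070$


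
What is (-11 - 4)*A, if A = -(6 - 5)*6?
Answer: 90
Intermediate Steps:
A = -6 ≈ -6.0000
(-11 - 4)*A = (-11 - 4)*(-6) = -15*(-6) = 90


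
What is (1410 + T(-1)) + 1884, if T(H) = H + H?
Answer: 3292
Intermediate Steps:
T(H) = 2*H
(1410 + T(-1)) + 1884 = (1410 + 2*(-1)) + 1884 = (1410 - 2) + 1884 = 1408 + 1884 = 3292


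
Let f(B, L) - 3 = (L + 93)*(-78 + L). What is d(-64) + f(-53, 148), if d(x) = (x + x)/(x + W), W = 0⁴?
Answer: 16875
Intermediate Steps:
f(B, L) = 3 + (-78 + L)*(93 + L) (f(B, L) = 3 + (L + 93)*(-78 + L) = 3 + (93 + L)*(-78 + L) = 3 + (-78 + L)*(93 + L))
W = 0
d(x) = 2 (d(x) = (x + x)/(x + 0) = (2*x)/x = 2)
d(-64) + f(-53, 148) = 2 + (-7251 + 148² + 15*148) = 2 + (-7251 + 21904 + 2220) = 2 + 16873 = 16875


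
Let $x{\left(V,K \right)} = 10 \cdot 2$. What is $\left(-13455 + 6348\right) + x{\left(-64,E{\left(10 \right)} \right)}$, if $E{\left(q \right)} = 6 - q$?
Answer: $-7087$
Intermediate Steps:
$x{\left(V,K \right)} = 20$
$\left(-13455 + 6348\right) + x{\left(-64,E{\left(10 \right)} \right)} = \left(-13455 + 6348\right) + 20 = -7107 + 20 = -7087$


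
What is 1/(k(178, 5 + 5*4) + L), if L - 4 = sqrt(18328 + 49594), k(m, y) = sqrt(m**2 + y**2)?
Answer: 1/(4 + sqrt(32309) + sqrt(67922)) ≈ 0.0022504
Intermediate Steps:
L = 4 + sqrt(67922) (L = 4 + sqrt(18328 + 49594) = 4 + sqrt(67922) ≈ 264.62)
1/(k(178, 5 + 5*4) + L) = 1/(sqrt(178**2 + (5 + 5*4)**2) + (4 + sqrt(67922))) = 1/(sqrt(31684 + (5 + 20)**2) + (4 + sqrt(67922))) = 1/(sqrt(31684 + 25**2) + (4 + sqrt(67922))) = 1/(sqrt(31684 + 625) + (4 + sqrt(67922))) = 1/(sqrt(32309) + (4 + sqrt(67922))) = 1/(4 + sqrt(32309) + sqrt(67922))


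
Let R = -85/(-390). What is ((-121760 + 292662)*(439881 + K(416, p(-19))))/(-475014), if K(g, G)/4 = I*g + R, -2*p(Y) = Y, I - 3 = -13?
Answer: -1410491206283/9262773 ≈ -1.5228e+5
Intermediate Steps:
I = -10 (I = 3 - 13 = -10)
p(Y) = -Y/2
R = 17/78 (R = -85*(-1/390) = 17/78 ≈ 0.21795)
K(g, G) = 34/39 - 40*g (K(g, G) = 4*(-10*g + 17/78) = 4*(17/78 - 10*g) = 34/39 - 40*g)
((-121760 + 292662)*(439881 + K(416, p(-19))))/(-475014) = ((-121760 + 292662)*(439881 + (34/39 - 40*416)))/(-475014) = (170902*(439881 + (34/39 - 16640)))*(-1/475014) = (170902*(439881 - 648926/39))*(-1/475014) = (170902*(16506433/39))*(-1/475014) = (2820982412566/39)*(-1/475014) = -1410491206283/9262773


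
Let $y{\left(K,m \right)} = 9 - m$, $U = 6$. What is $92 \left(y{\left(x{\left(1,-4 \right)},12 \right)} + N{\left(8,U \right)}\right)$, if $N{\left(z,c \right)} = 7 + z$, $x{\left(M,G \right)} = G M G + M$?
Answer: $1104$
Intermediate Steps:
$x{\left(M,G \right)} = M + M G^{2}$ ($x{\left(M,G \right)} = M G^{2} + M = M + M G^{2}$)
$92 \left(y{\left(x{\left(1,-4 \right)},12 \right)} + N{\left(8,U \right)}\right) = 92 \left(\left(9 - 12\right) + \left(7 + 8\right)\right) = 92 \left(\left(9 - 12\right) + 15\right) = 92 \left(-3 + 15\right) = 92 \cdot 12 = 1104$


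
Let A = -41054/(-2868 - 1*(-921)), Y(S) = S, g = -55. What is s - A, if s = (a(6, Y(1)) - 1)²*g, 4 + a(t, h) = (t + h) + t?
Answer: -6894494/1947 ≈ -3541.1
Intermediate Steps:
a(t, h) = -4 + h + 2*t (a(t, h) = -4 + ((t + h) + t) = -4 + ((h + t) + t) = -4 + (h + 2*t) = -4 + h + 2*t)
s = -3520 (s = ((-4 + 1 + 2*6) - 1)²*(-55) = ((-4 + 1 + 12) - 1)²*(-55) = (9 - 1)²*(-55) = 8²*(-55) = 64*(-55) = -3520)
A = 41054/1947 (A = -41054/(-2868 + 921) = -41054/(-1947) = -41054*(-1/1947) = 41054/1947 ≈ 21.086)
s - A = -3520 - 1*41054/1947 = -3520 - 41054/1947 = -6894494/1947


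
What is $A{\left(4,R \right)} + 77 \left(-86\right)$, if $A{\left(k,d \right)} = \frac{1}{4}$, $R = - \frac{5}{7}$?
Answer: $- \frac{26487}{4} \approx -6621.8$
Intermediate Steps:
$R = - \frac{5}{7}$ ($R = \left(-5\right) \frac{1}{7} = - \frac{5}{7} \approx -0.71429$)
$A{\left(k,d \right)} = \frac{1}{4}$
$A{\left(4,R \right)} + 77 \left(-86\right) = \frac{1}{4} + 77 \left(-86\right) = \frac{1}{4} - 6622 = - \frac{26487}{4}$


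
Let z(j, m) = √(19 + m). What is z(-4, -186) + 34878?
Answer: 34878 + I*√167 ≈ 34878.0 + 12.923*I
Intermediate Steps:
z(-4, -186) + 34878 = √(19 - 186) + 34878 = √(-167) + 34878 = I*√167 + 34878 = 34878 + I*√167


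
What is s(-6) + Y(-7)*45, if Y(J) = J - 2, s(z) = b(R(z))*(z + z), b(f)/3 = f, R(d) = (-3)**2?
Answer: -729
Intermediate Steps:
R(d) = 9
b(f) = 3*f
s(z) = 54*z (s(z) = (3*9)*(z + z) = 27*(2*z) = 54*z)
Y(J) = -2 + J
s(-6) + Y(-7)*45 = 54*(-6) + (-2 - 7)*45 = -324 - 9*45 = -324 - 405 = -729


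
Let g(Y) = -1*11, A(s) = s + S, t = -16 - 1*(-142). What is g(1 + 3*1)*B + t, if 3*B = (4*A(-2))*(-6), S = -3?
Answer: -314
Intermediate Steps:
t = 126 (t = -16 + 142 = 126)
A(s) = -3 + s (A(s) = s - 3 = -3 + s)
B = 40 (B = ((4*(-3 - 2))*(-6))/3 = ((4*(-5))*(-6))/3 = (-20*(-6))/3 = (⅓)*120 = 40)
g(Y) = -11
g(1 + 3*1)*B + t = -11*40 + 126 = -440 + 126 = -314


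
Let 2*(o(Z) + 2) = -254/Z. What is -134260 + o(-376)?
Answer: -50482385/376 ≈ -1.3426e+5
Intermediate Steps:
o(Z) = -2 - 127/Z (o(Z) = -2 + (-254/Z)/2 = -2 - 127/Z)
-134260 + o(-376) = -134260 + (-2 - 127/(-376)) = -134260 + (-2 - 127*(-1/376)) = -134260 + (-2 + 127/376) = -134260 - 625/376 = -50482385/376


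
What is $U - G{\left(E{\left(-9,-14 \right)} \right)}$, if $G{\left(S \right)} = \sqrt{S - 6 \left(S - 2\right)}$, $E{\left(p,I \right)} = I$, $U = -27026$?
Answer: $-27026 - \sqrt{82} \approx -27035.0$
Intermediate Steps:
$G{\left(S \right)} = \sqrt{12 - 5 S}$ ($G{\left(S \right)} = \sqrt{S - 6 \left(-2 + S\right)} = \sqrt{S - \left(-12 + 6 S\right)} = \sqrt{12 - 5 S}$)
$U - G{\left(E{\left(-9,-14 \right)} \right)} = -27026 - \sqrt{12 - -70} = -27026 - \sqrt{12 + 70} = -27026 - \sqrt{82}$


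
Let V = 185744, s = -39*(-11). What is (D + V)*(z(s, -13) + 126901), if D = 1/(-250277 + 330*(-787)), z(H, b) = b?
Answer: 12019722789692376/509987 ≈ 2.3569e+10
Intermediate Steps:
s = 429
D = -1/509987 (D = 1/(-250277 - 259710) = 1/(-509987) = -1/509987 ≈ -1.9608e-6)
(D + V)*(z(s, -13) + 126901) = (-1/509987 + 185744)*(-13 + 126901) = (94727025327/509987)*126888 = 12019722789692376/509987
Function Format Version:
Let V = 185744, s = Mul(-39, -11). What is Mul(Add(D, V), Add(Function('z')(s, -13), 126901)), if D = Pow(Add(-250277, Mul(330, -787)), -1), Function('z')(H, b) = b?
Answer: Rational(12019722789692376, 509987) ≈ 2.3569e+10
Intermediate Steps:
s = 429
D = Rational(-1, 509987) (D = Pow(Add(-250277, -259710), -1) = Pow(-509987, -1) = Rational(-1, 509987) ≈ -1.9608e-6)
Mul(Add(D, V), Add(Function('z')(s, -13), 126901)) = Mul(Add(Rational(-1, 509987), 185744), Add(-13, 126901)) = Mul(Rational(94727025327, 509987), 126888) = Rational(12019722789692376, 509987)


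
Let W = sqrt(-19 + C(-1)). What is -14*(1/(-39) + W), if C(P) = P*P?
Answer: 14/39 - 42*I*sqrt(2) ≈ 0.35897 - 59.397*I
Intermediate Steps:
C(P) = P**2
W = 3*I*sqrt(2) (W = sqrt(-19 + (-1)**2) = sqrt(-19 + 1) = sqrt(-18) = 3*I*sqrt(2) ≈ 4.2426*I)
-14*(1/(-39) + W) = -14*(1/(-39) + 3*I*sqrt(2)) = -14*(-1/39 + 3*I*sqrt(2)) = 14/39 - 42*I*sqrt(2)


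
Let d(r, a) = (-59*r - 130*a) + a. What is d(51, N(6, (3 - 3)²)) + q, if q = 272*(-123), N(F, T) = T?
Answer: -36465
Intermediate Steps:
d(r, a) = -129*a - 59*r (d(r, a) = (-130*a - 59*r) + a = -129*a - 59*r)
q = -33456
d(51, N(6, (3 - 3)²)) + q = (-129*(3 - 3)² - 59*51) - 33456 = (-129*0² - 3009) - 33456 = (-129*0 - 3009) - 33456 = (0 - 3009) - 33456 = -3009 - 33456 = -36465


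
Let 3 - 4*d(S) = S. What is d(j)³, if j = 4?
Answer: -1/64 ≈ -0.015625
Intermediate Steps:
d(S) = ¾ - S/4
d(j)³ = (¾ - ¼*4)³ = (¾ - 1)³ = (-¼)³ = -1/64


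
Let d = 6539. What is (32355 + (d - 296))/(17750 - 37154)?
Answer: -919/462 ≈ -1.9892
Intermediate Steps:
(32355 + (d - 296))/(17750 - 37154) = (32355 + (6539 - 296))/(17750 - 37154) = (32355 + 6243)/(-19404) = 38598*(-1/19404) = -919/462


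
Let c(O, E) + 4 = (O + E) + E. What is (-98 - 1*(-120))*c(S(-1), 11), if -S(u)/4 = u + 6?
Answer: -44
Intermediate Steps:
S(u) = -24 - 4*u (S(u) = -4*(u + 6) = -4*(6 + u) = -24 - 4*u)
c(O, E) = -4 + O + 2*E (c(O, E) = -4 + ((O + E) + E) = -4 + ((E + O) + E) = -4 + (O + 2*E) = -4 + O + 2*E)
(-98 - 1*(-120))*c(S(-1), 11) = (-98 - 1*(-120))*(-4 + (-24 - 4*(-1)) + 2*11) = (-98 + 120)*(-4 + (-24 + 4) + 22) = 22*(-4 - 20 + 22) = 22*(-2) = -44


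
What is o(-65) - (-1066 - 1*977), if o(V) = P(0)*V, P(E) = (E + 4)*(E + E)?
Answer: 2043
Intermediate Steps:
P(E) = 2*E*(4 + E) (P(E) = (4 + E)*(2*E) = 2*E*(4 + E))
o(V) = 0 (o(V) = (2*0*(4 + 0))*V = (2*0*4)*V = 0*V = 0)
o(-65) - (-1066 - 1*977) = 0 - (-1066 - 1*977) = 0 - (-1066 - 977) = 0 - 1*(-2043) = 0 + 2043 = 2043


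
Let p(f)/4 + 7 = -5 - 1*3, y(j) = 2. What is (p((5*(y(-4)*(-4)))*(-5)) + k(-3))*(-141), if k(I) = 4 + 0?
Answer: 7896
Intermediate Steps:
k(I) = 4
p(f) = -60 (p(f) = -28 + 4*(-5 - 1*3) = -28 + 4*(-5 - 3) = -28 + 4*(-8) = -28 - 32 = -60)
(p((5*(y(-4)*(-4)))*(-5)) + k(-3))*(-141) = (-60 + 4)*(-141) = -56*(-141) = 7896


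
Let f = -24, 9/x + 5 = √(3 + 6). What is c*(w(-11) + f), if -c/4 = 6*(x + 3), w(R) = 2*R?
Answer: -1656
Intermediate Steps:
x = -9/2 (x = 9/(-5 + √(3 + 6)) = 9/(-5 + √9) = 9/(-5 + 3) = 9/(-2) = 9*(-½) = -9/2 ≈ -4.5000)
c = 36 (c = -24*(-9/2 + 3) = -24*(-3)/2 = -4*(-9) = 36)
c*(w(-11) + f) = 36*(2*(-11) - 24) = 36*(-22 - 24) = 36*(-46) = -1656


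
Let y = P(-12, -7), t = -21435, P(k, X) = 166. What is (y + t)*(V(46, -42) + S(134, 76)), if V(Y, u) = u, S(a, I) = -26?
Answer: 1446292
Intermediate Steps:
y = 166
(y + t)*(V(46, -42) + S(134, 76)) = (166 - 21435)*(-42 - 26) = -21269*(-68) = 1446292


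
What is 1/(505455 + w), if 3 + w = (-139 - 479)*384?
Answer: 1/268140 ≈ 3.7294e-6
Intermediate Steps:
w = -237315 (w = -3 + (-139 - 479)*384 = -3 - 618*384 = -3 - 237312 = -237315)
1/(505455 + w) = 1/(505455 - 237315) = 1/268140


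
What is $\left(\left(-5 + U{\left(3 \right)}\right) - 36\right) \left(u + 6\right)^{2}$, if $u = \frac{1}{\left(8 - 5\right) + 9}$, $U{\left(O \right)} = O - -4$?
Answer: $- \frac{90593}{72} \approx -1258.2$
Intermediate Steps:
$U{\left(O \right)} = 4 + O$ ($U{\left(O \right)} = O + 4 = 4 + O$)
$u = \frac{1}{12}$ ($u = \frac{1}{3 + 9} = \frac{1}{12} \approx 0.083333$)
$\left(\left(-5 + U{\left(3 \right)}\right) - 36\right) \left(u + 6\right)^{2} = \left(\left(-5 + \left(4 + 3\right)\right) - 36\right) \left(\frac{1}{12} + 6\right)^{2} = \left(\left(-5 + 7\right) - 36\right) \left(\frac{73}{12}\right)^{2} = \left(2 - 36\right) \frac{5329}{144} = \left(-34\right) \frac{5329}{144} = - \frac{90593}{72}$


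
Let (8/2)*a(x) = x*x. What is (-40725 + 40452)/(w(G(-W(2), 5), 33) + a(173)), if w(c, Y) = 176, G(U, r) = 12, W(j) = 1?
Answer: -364/10211 ≈ -0.035648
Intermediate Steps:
a(x) = x²/4 (a(x) = (x*x)/4 = x²/4)
(-40725 + 40452)/(w(G(-W(2), 5), 33) + a(173)) = (-40725 + 40452)/(176 + (¼)*173²) = -273/(176 + (¼)*29929) = -273/(176 + 29929/4) = -273/30633/4 = -273*4/30633 = -364/10211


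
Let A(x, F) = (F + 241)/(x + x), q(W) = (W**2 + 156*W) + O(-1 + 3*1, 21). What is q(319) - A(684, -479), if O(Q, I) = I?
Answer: 103657583/684 ≈ 1.5155e+5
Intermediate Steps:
q(W) = 21 + W**2 + 156*W (q(W) = (W**2 + 156*W) + 21 = 21 + W**2 + 156*W)
A(x, F) = (241 + F)/(2*x) (A(x, F) = (241 + F)/((2*x)) = (241 + F)*(1/(2*x)) = (241 + F)/(2*x))
q(319) - A(684, -479) = (21 + 319**2 + 156*319) - (241 - 479)/(2*684) = (21 + 101761 + 49764) - (-238)/(2*684) = 151546 - 1*(-119/684) = 151546 + 119/684 = 103657583/684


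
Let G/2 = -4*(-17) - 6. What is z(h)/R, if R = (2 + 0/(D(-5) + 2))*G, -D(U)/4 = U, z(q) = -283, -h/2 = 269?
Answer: -283/248 ≈ -1.1411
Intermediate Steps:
h = -538 (h = -2*269 = -538)
D(U) = -4*U
G = 124 (G = 2*(-4*(-17) - 6) = 2*(68 - 6) = 2*62 = 124)
R = 248 (R = (2 + 0/(-4*(-5) + 2))*124 = (2 + 0/(20 + 2))*124 = (2 + 0/22)*124 = (2 + 0*(1/22))*124 = (2 + 0)*124 = 2*124 = 248)
z(h)/R = -283/248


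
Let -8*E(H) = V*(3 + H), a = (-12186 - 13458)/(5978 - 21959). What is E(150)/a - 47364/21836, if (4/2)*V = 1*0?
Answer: -11841/5459 ≈ -2.1691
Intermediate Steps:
V = 0 (V = (1*0)/2 = (1/2)*0 = 0)
a = 8548/5327 (a = -25644/(-15981) = -25644*(-1/15981) = 8548/5327 ≈ 1.6047)
E(H) = 0 (E(H) = -0*(3 + H) = -1/8*0 = 0)
E(150)/a - 47364/21836 = 0/(8548/5327) - 47364/21836 = 0*(5327/8548) - 47364*1/21836 = 0 - 11841/5459 = -11841/5459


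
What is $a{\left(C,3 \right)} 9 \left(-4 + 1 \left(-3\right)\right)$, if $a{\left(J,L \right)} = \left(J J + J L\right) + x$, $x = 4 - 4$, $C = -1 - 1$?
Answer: $126$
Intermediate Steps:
$C = -2$ ($C = -1 - 1 = -2$)
$x = 0$
$a{\left(J,L \right)} = J^{2} + J L$ ($a{\left(J,L \right)} = \left(J J + J L\right) + 0 = \left(J^{2} + J L\right) + 0 = J^{2} + J L$)
$a{\left(C,3 \right)} 9 \left(-4 + 1 \left(-3\right)\right) = - 2 \left(-2 + 3\right) 9 \left(-4 + 1 \left(-3\right)\right) = \left(-2\right) 1 \cdot 9 \left(-4 - 3\right) = \left(-2\right) 9 \left(-7\right) = \left(-18\right) \left(-7\right) = 126$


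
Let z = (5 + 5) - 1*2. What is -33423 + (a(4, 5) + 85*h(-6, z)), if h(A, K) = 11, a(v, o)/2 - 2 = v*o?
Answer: -32444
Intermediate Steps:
a(v, o) = 4 + 2*o*v (a(v, o) = 4 + 2*(v*o) = 4 + 2*(o*v) = 4 + 2*o*v)
z = 8 (z = 10 - 2 = 8)
-33423 + (a(4, 5) + 85*h(-6, z)) = -33423 + ((4 + 2*5*4) + 85*11) = -33423 + ((4 + 40) + 935) = -33423 + (44 + 935) = -33423 + 979 = -32444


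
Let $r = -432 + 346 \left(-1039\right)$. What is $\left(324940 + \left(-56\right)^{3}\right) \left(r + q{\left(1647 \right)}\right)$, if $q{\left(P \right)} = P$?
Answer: $-53499653396$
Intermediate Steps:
$r = -359926$ ($r = -432 - 359494 = -359926$)
$\left(324940 + \left(-56\right)^{3}\right) \left(r + q{\left(1647 \right)}\right) = \left(324940 + \left(-56\right)^{3}\right) \left(-359926 + 1647\right) = \left(324940 - 175616\right) \left(-358279\right) = 149324 \left(-358279\right) = -53499653396$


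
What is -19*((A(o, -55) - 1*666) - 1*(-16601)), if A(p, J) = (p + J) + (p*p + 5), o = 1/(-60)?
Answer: -1086532879/3600 ≈ -3.0181e+5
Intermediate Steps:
o = -1/60 ≈ -0.016667
A(p, J) = 5 + J + p + p**2 (A(p, J) = (J + p) + (p**2 + 5) = (J + p) + (5 + p**2) = 5 + J + p + p**2)
-19*((A(o, -55) - 1*666) - 1*(-16601)) = -19*(((5 - 55 - 1/60 + (-1/60)**2) - 1*666) - 1*(-16601)) = -19*(((5 - 55 - 1/60 + 1/3600) - 666) + 16601) = -19*((-180059/3600 - 666) + 16601) = -19*(-2577659/3600 + 16601) = -19*57185941/3600 = -1*1086532879/3600 = -1086532879/3600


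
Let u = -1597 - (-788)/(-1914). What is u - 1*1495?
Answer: -2959438/957 ≈ -3092.4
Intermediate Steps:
u = -1528723/957 (u = -1597 - (-788)*(-1)/1914 = -1597 - 1*394/957 = -1597 - 394/957 = -1528723/957 ≈ -1597.4)
u - 1*1495 = -1528723/957 - 1*1495 = -1528723/957 - 1495 = -2959438/957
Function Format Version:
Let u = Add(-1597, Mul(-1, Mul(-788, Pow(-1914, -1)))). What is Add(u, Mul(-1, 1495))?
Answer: Rational(-2959438, 957) ≈ -3092.4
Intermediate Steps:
u = Rational(-1528723, 957) (u = Add(-1597, Mul(-1, Mul(-788, Rational(-1, 1914)))) = Add(-1597, Mul(-1, Rational(394, 957))) = Add(-1597, Rational(-394, 957)) = Rational(-1528723, 957) ≈ -1597.4)
Add(u, Mul(-1, 1495)) = Add(Rational(-1528723, 957), Mul(-1, 1495)) = Add(Rational(-1528723, 957), -1495) = Rational(-2959438, 957)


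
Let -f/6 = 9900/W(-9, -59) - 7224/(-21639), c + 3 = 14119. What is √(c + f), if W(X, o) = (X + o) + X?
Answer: 2*√9487006697455/50491 ≈ 122.01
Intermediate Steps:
c = 14116 (c = -3 + 14119 = 14116)
W(X, o) = o + 2*X
f = 38849064/50491 (f = -6*(9900/(-59 + 2*(-9)) - 7224/(-21639)) = -6*(9900/(-59 - 18) - 7224*(-1/21639)) = -6*(9900/(-77) + 2408/7213) = -6*(9900*(-1/77) + 2408/7213) = -6*(-900/7 + 2408/7213) = -6*(-6474844/50491) = 38849064/50491 ≈ 769.43)
√(c + f) = √(14116 + 38849064/50491) = √(751580020/50491) = 2*√9487006697455/50491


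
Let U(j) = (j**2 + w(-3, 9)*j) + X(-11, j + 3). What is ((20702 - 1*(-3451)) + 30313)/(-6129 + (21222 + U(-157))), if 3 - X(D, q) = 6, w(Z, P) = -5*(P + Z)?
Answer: 54466/44449 ≈ 1.2254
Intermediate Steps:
w(Z, P) = -5*P - 5*Z
X(D, q) = -3 (X(D, q) = 3 - 1*6 = 3 - 6 = -3)
U(j) = -3 + j**2 - 30*j (U(j) = (j**2 + (-5*9 - 5*(-3))*j) - 3 = (j**2 + (-45 + 15)*j) - 3 = (j**2 - 30*j) - 3 = -3 + j**2 - 30*j)
((20702 - 1*(-3451)) + 30313)/(-6129 + (21222 + U(-157))) = ((20702 - 1*(-3451)) + 30313)/(-6129 + (21222 + (-3 + (-157)**2 - 30*(-157)))) = ((20702 + 3451) + 30313)/(-6129 + (21222 + (-3 + 24649 + 4710))) = (24153 + 30313)/(-6129 + (21222 + 29356)) = 54466/(-6129 + 50578) = 54466/44449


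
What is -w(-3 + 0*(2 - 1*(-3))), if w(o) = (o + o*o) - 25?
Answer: 19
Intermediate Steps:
w(o) = -25 + o + o**2 (w(o) = (o + o**2) - 25 = -25 + o + o**2)
-w(-3 + 0*(2 - 1*(-3))) = -(-25 + (-3 + 0*(2 - 1*(-3))) + (-3 + 0*(2 - 1*(-3)))**2) = -(-25 + (-3 + 0*(2 + 3)) + (-3 + 0*(2 + 3))**2) = -(-25 + (-3 + 0*5) + (-3 + 0*5)**2) = -(-25 + (-3 + 0) + (-3 + 0)**2) = -(-25 - 3 + (-3)**2) = -(-25 - 3 + 9) = -1*(-19) = 19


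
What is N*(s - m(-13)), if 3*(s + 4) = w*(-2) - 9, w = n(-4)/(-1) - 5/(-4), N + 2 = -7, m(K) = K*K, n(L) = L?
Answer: 3231/2 ≈ 1615.5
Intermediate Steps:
m(K) = K²
N = -9 (N = -2 - 7 = -9)
w = 21/4 (w = -4/(-1) - 5/(-4) = -4*(-1) - 5*(-¼) = 4 + 5/4 = 21/4 ≈ 5.2500)
s = -21/2 (s = -4 + ((21/4)*(-2) - 9)/3 = -4 + (-21/2 - 9)/3 = -4 + (⅓)*(-39/2) = -4 - 13/2 = -21/2 ≈ -10.500)
N*(s - m(-13)) = -9*(-21/2 - 1*(-13)²) = -9*(-21/2 - 1*169) = -9*(-21/2 - 169) = -9*(-359/2) = 3231/2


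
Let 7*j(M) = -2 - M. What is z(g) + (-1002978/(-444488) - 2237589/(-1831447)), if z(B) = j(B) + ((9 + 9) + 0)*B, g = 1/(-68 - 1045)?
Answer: 10073117032526641/3171155982166788 ≈ 3.1765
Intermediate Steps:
j(M) = -2/7 - M/7 (j(M) = (-2 - M)/7 = -2/7 - M/7)
g = -1/1113 (g = 1/(-1113) = -1/1113 ≈ -0.00089847)
z(B) = -2/7 + 125*B/7 (z(B) = (-2/7 - B/7) + ((9 + 9) + 0)*B = (-2/7 - B/7) + (18 + 0)*B = (-2/7 - B/7) + 18*B = -2/7 + 125*B/7)
z(g) + (-1002978/(-444488) - 2237589/(-1831447)) = (-2/7 + (125/7)*(-1/1113)) + (-1002978/(-444488) - 2237589/(-1831447)) = (-2/7 - 125/7791) + (-1002978*(-1/444488) - 2237589*(-1/1831447)) = -2351/7791 + (501489/222244 + 2237589/1831447) = -2351/7791 + 1415741254299/407028107068 = 10073117032526641/3171155982166788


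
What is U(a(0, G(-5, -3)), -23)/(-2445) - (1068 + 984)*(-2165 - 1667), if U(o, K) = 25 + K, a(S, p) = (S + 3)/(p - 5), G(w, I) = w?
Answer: 19225680478/2445 ≈ 7.8633e+6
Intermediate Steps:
a(S, p) = (3 + S)/(-5 + p)
U(a(0, G(-5, -3)), -23)/(-2445) - (1068 + 984)*(-2165 - 1667) = (25 - 23)/(-2445) - (1068 + 984)*(-2165 - 1667) = 2*(-1/2445) - 2052*(-3832) = -2/2445 - 1*(-7863264) = -2/2445 + 7863264 = 19225680478/2445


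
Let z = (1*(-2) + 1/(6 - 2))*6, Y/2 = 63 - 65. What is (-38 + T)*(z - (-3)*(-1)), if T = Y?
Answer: 567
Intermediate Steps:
Y = -4 (Y = 2*(63 - 65) = 2*(-2) = -4)
T = -4
z = -21/2 (z = (-2 + 1/4)*6 = (-2 + ¼)*6 = -7/4*6 = -21/2 ≈ -10.500)
(-38 + T)*(z - (-3)*(-1)) = (-38 - 4)*(-21/2 - (-3)*(-1)) = -42*(-21/2 - 1*3) = -42*(-21/2 - 3) = -42*(-27/2) = 567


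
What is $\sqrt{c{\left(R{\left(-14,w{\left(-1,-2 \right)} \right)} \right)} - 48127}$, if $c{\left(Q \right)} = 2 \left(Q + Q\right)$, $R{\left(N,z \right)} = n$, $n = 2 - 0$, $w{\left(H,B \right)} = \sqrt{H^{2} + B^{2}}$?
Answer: $i \sqrt{48119} \approx 219.36 i$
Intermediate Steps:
$w{\left(H,B \right)} = \sqrt{B^{2} + H^{2}}$
$n = 2$ ($n = 2 + 0 = 2$)
$R{\left(N,z \right)} = 2$
$c{\left(Q \right)} = 4 Q$ ($c{\left(Q \right)} = 2 \cdot 2 Q = 4 Q$)
$\sqrt{c{\left(R{\left(-14,w{\left(-1,-2 \right)} \right)} \right)} - 48127} = \sqrt{4 \cdot 2 - 48127} = \sqrt{8 - 48127} = \sqrt{-48119} = i \sqrt{48119}$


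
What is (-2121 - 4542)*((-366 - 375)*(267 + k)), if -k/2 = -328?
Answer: 4557112209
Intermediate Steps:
k = 656 (k = -2*(-328) = 656)
(-2121 - 4542)*((-366 - 375)*(267 + k)) = (-2121 - 4542)*((-366 - 375)*(267 + 656)) = -(-4937283)*923 = -6663*(-683943) = 4557112209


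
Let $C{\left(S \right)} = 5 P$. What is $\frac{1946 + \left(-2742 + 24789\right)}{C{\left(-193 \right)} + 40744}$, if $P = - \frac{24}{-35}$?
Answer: $\frac{167951}{285232} \approx 0.58882$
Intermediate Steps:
$P = \frac{24}{35}$ ($P = \left(-24\right) \left(- \frac{1}{35}\right) = \frac{24}{35} \approx 0.68571$)
$C{\left(S \right)} = \frac{24}{7}$ ($C{\left(S \right)} = 5 \cdot \frac{24}{35} = \frac{24}{7}$)
$\frac{1946 + \left(-2742 + 24789\right)}{C{\left(-193 \right)} + 40744} = \frac{1946 + \left(-2742 + 24789\right)}{\frac{24}{7} + 40744} = \frac{1946 + 22047}{\frac{285232}{7}} = 23993 \cdot \frac{7}{285232} = \frac{167951}{285232}$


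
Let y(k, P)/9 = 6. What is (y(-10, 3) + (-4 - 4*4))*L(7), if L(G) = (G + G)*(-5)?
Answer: -2380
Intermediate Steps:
L(G) = -10*G (L(G) = (2*G)*(-5) = -10*G)
y(k, P) = 54 (y(k, P) = 9*6 = 54)
(y(-10, 3) + (-4 - 4*4))*L(7) = (54 + (-4 - 4*4))*(-10*7) = (54 + (-4 - 16))*(-70) = (54 - 20)*(-70) = 34*(-70) = -2380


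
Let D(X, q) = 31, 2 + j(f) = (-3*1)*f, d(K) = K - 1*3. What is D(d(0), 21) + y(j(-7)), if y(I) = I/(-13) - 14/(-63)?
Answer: 3482/117 ≈ 29.761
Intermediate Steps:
d(K) = -3 + K (d(K) = K - 3 = -3 + K)
j(f) = -2 - 3*f (j(f) = -2 + (-3*1)*f = -2 - 3*f)
y(I) = 2/9 - I/13 (y(I) = I*(-1/13) - 14*(-1/63) = -I/13 + 2/9 = 2/9 - I/13)
D(d(0), 21) + y(j(-7)) = 31 + (2/9 - (-2 - 3*(-7))/13) = 31 + (2/9 - (-2 + 21)/13) = 31 + (2/9 - 1/13*19) = 31 + (2/9 - 19/13) = 31 - 145/117 = 3482/117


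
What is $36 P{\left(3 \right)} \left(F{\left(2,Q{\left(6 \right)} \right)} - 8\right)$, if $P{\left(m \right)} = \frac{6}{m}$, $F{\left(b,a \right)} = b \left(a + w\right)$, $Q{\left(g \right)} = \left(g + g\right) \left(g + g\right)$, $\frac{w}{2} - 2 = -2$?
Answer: $20160$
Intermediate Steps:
$w = 0$ ($w = 4 + 2 \left(-2\right) = 4 - 4 = 0$)
$Q{\left(g \right)} = 4 g^{2}$ ($Q{\left(g \right)} = 2 g 2 g = 4 g^{2}$)
$F{\left(b,a \right)} = a b$ ($F{\left(b,a \right)} = b \left(a + 0\right) = b a = a b$)
$36 P{\left(3 \right)} \left(F{\left(2,Q{\left(6 \right)} \right)} - 8\right) = 36 \cdot \frac{6}{3} \left(4 \cdot 6^{2} \cdot 2 - 8\right) = 36 \cdot 6 \cdot \frac{1}{3} \left(4 \cdot 36 \cdot 2 - 8\right) = 36 \cdot 2 \left(144 \cdot 2 - 8\right) = 72 \left(288 - 8\right) = 72 \cdot 280 = 20160$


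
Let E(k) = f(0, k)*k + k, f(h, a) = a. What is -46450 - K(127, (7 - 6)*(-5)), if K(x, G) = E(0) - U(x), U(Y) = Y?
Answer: -46323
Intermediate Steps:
E(k) = k + k**2 (E(k) = k*k + k = k**2 + k = k + k**2)
K(x, G) = -x (K(x, G) = 0*(1 + 0) - x = 0*1 - x = 0 - x = -x)
-46450 - K(127, (7 - 6)*(-5)) = -46450 - (-1)*127 = -46450 - 1*(-127) = -46450 + 127 = -46323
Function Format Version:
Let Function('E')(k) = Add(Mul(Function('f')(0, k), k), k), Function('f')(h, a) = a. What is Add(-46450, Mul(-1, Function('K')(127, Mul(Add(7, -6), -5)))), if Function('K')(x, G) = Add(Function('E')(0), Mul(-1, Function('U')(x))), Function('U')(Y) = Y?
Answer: -46323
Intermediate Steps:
Function('E')(k) = Add(k, Pow(k, 2)) (Function('E')(k) = Add(Mul(k, k), k) = Add(Pow(k, 2), k) = Add(k, Pow(k, 2)))
Function('K')(x, G) = Mul(-1, x) (Function('K')(x, G) = Add(Mul(0, Add(1, 0)), Mul(-1, x)) = Add(Mul(0, 1), Mul(-1, x)) = Add(0, Mul(-1, x)) = Mul(-1, x))
Add(-46450, Mul(-1, Function('K')(127, Mul(Add(7, -6), -5)))) = Add(-46450, Mul(-1, Mul(-1, 127))) = Add(-46450, Mul(-1, -127)) = Add(-46450, 127) = -46323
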